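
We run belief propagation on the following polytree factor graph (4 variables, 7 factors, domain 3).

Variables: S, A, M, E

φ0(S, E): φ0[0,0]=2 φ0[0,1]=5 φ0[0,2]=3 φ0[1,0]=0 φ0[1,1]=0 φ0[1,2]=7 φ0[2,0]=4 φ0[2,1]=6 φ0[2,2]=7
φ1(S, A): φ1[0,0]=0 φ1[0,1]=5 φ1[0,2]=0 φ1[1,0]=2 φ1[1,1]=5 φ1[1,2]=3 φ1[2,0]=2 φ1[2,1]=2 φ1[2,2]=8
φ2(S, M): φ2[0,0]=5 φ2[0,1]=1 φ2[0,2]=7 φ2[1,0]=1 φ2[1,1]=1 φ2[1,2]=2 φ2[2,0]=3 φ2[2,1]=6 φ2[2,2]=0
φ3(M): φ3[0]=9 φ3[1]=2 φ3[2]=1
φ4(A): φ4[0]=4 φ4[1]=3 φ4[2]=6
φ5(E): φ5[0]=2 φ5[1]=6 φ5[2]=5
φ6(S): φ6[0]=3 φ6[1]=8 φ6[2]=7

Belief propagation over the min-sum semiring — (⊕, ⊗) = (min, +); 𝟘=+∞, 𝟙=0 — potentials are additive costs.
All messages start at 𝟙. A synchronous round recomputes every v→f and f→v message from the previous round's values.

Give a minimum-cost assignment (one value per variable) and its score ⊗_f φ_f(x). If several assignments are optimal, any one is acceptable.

assignment: (S=0, A=0, M=1, E=0); score = 14

init: all messages = 𝟙 over 3 values
r1 m[φ0→S] = [2, 0, 4]
r1 m[φ0→E] = [0, 0, 3]
r1 m[φ1→S] = [0, 2, 2]
r1 m[φ1→A] = [0, 2, 0]
r1 m[φ2→S] = [1, 1, 0]
r1 m[φ2→M] = [1, 1, 0]
r1 m[φ3→M] = [9, 2, 1]
r1 m[φ4→A] = [4, 3, 6]
r1 m[φ5→E] = [2, 6, 5]
r1 m[φ6→S] = [3, 8, 7]
r1 m[S→φ0] = [0, 0, 0]
r1 m[S→φ1] = [0, 0, 0]
r1 m[S→φ2] = [0, 0, 0]
r1 m[S→φ6] = [0, 0, 0]
r1 m[A→φ1] = [0, 0, 0]
r1 m[A→φ4] = [0, 0, 0]
r1 m[M→φ2] = [0, 0, 0]
r1 m[M→φ3] = [0, 0, 0]
r1 m[E→φ0] = [0, 0, 0]
r1 m[E→φ5] = [0, 0, 0]
r2 m[φ0→S] = [2, 0, 4]
r2 m[φ0→E] = [0, 0, 3]
r2 m[φ1→S] = [0, 2, 2]
r2 m[φ1→A] = [0, 2, 0]
r2 m[φ2→S] = [1, 1, 0]
r2 m[φ2→M] = [1, 1, 0]
r2 m[φ3→M] = [9, 2, 1]
r2 m[φ4→A] = [4, 3, 6]
r2 m[φ5→E] = [2, 6, 5]
r2 m[φ6→S] = [3, 8, 7]
r2 m[S→φ0] = [4, 11, 9]
r2 m[S→φ1] = [6, 9, 11]
r2 m[S→φ2] = [5, 10, 13]
r2 m[S→φ6] = [3, 3, 6]
r2 m[A→φ1] = [4, 3, 6]
r2 m[A→φ4] = [0, 2, 0]
r2 m[M→φ2] = [9, 2, 1]
r2 m[M→φ3] = [1, 1, 0]
r2 m[E→φ0] = [2, 6, 5]
r2 m[E→φ5] = [0, 0, 3]
r3 m[φ0→S] = [4, 2, 6]
r3 m[φ0→E] = [6, 9, 7]
r3 m[φ1→S] = [4, 6, 5]
r3 m[φ1→A] = [6, 11, 6]
r3 m[φ2→S] = [3, 3, 1]
r3 m[φ2→M] = [10, 6, 12]
r3 m[φ3→M] = [9, 2, 1]
r3 m[φ4→A] = [4, 3, 6]
r3 m[φ5→E] = [2, 6, 5]
r3 m[φ6→S] = [3, 8, 7]
r3 m[S→φ0] = [4, 11, 9]
r3 m[S→φ1] = [6, 9, 11]
r3 m[S→φ2] = [5, 10, 13]
r3 m[S→φ6] = [3, 3, 6]
r3 m[A→φ1] = [4, 3, 6]
r3 m[A→φ4] = [0, 2, 0]
r3 m[M→φ2] = [9, 2, 1]
r3 m[M→φ3] = [1, 1, 0]
r3 m[E→φ0] = [2, 6, 5]
r3 m[E→φ5] = [0, 0, 3]
r4 m[φ0→S] = [4, 2, 6]
r4 m[φ0→E] = [6, 9, 7]
r4 m[φ1→S] = [4, 6, 5]
r4 m[φ1→A] = [6, 11, 6]
r4 m[φ2→S] = [3, 3, 1]
r4 m[φ2→M] = [10, 6, 12]
r4 m[φ3→M] = [9, 2, 1]
r4 m[φ4→A] = [4, 3, 6]
r4 m[φ5→E] = [2, 6, 5]
r4 m[φ6→S] = [3, 8, 7]
r4 m[S→φ0] = [10, 17, 13]
r4 m[S→φ1] = [10, 13, 14]
r4 m[S→φ2] = [11, 16, 18]
r4 m[S→φ6] = [11, 11, 12]
r4 m[A→φ1] = [4, 3, 6]
r4 m[A→φ4] = [6, 11, 6]
r4 m[M→φ2] = [9, 2, 1]
r4 m[M→φ3] = [10, 6, 12]
r4 m[E→φ0] = [2, 6, 5]
r4 m[E→φ5] = [6, 9, 7]
r5 m[φ0→S] = [4, 2, 6]
r5 m[φ0→E] = [12, 15, 13]
r5 m[φ1→S] = [4, 6, 5]
r5 m[φ1→A] = [10, 15, 10]
r5 m[φ2→S] = [3, 3, 1]
r5 m[φ2→M] = [16, 12, 18]
r5 m[φ3→M] = [9, 2, 1]
r5 m[φ4→A] = [4, 3, 6]
r5 m[φ5→E] = [2, 6, 5]
r5 m[φ6→S] = [3, 8, 7]
r5 m[S→φ0] = [10, 17, 13]
r5 m[S→φ1] = [10, 13, 14]
r5 m[S→φ2] = [11, 16, 18]
r5 m[S→φ6] = [11, 11, 12]
r5 m[A→φ1] = [4, 3, 6]
r5 m[A→φ4] = [6, 11, 6]
r5 m[M→φ2] = [9, 2, 1]
r5 m[M→φ3] = [10, 6, 12]
r5 m[E→φ0] = [2, 6, 5]
r5 m[E→φ5] = [6, 9, 7]
r6 m[φ0→S] = [4, 2, 6]
r6 m[φ0→E] = [12, 15, 13]
r6 m[φ1→S] = [4, 6, 5]
r6 m[φ1→A] = [10, 15, 10]
r6 m[φ2→S] = [3, 3, 1]
r6 m[φ2→M] = [16, 12, 18]
r6 m[φ3→M] = [9, 2, 1]
r6 m[φ4→A] = [4, 3, 6]
r6 m[φ5→E] = [2, 6, 5]
r6 m[φ6→S] = [3, 8, 7]
r6 m[S→φ0] = [10, 17, 13]
r6 m[S→φ1] = [10, 13, 14]
r6 m[S→φ2] = [11, 16, 18]
r6 m[S→φ6] = [11, 11, 12]
r6 m[A→φ1] = [4, 3, 6]
r6 m[A→φ4] = [10, 15, 10]
r6 m[M→φ2] = [9, 2, 1]
r6 m[M→φ3] = [16, 12, 18]
r6 m[E→φ0] = [2, 6, 5]
r6 m[E→φ5] = [12, 15, 13]
r7 m[φ0→S] = [4, 2, 6]
r7 m[φ0→E] = [12, 15, 13]
r7 m[φ1→S] = [4, 6, 5]
r7 m[φ1→A] = [10, 15, 10]
r7 m[φ2→S] = [3, 3, 1]
r7 m[φ2→M] = [16, 12, 18]
r7 m[φ3→M] = [9, 2, 1]
r7 m[φ4→A] = [4, 3, 6]
r7 m[φ5→E] = [2, 6, 5]
r7 m[φ6→S] = [3, 8, 7]
r7 m[S→φ0] = [10, 17, 13]
r7 m[S→φ1] = [10, 13, 14]
r7 m[S→φ2] = [11, 16, 18]
r7 m[S→φ6] = [11, 11, 12]
r7 m[A→φ1] = [4, 3, 6]
r7 m[A→φ4] = [10, 15, 10]
r7 m[M→φ2] = [9, 2, 1]
r7 m[M→φ3] = [16, 12, 18]
r7 m[E→φ0] = [2, 6, 5]
r7 m[E→φ5] = [12, 15, 13]
fixed point reached at round 7
traceback from S: (S=0, A=0, M=1, E=0), score=14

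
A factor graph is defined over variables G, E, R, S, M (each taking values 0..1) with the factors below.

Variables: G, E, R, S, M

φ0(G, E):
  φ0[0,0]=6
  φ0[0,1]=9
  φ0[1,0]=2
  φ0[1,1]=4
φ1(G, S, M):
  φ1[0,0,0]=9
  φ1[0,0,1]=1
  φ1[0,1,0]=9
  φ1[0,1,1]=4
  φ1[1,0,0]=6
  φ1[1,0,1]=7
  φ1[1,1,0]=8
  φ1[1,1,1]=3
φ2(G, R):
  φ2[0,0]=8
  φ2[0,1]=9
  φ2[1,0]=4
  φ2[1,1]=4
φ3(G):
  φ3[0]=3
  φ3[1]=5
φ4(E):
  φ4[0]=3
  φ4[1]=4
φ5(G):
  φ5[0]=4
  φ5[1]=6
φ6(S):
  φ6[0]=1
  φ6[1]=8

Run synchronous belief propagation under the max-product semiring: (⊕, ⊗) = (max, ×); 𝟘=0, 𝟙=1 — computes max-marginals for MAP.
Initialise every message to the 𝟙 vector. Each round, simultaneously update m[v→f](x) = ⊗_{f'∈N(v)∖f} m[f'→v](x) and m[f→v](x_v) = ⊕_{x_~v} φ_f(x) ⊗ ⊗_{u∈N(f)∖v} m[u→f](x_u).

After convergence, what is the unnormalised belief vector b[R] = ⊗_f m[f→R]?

b[R] = [248832, 279936]

init: all messages = 𝟙 over 2 values
r1 m[φ0→G] = [9, 4]
r1 m[φ0→E] = [6, 9]
r1 m[φ1→G] = [9, 8]
r1 m[φ1→S] = [9, 9]
r1 m[φ1→M] = [9, 7]
r1 m[φ2→G] = [9, 4]
r1 m[φ2→R] = [8, 9]
r1 m[φ3→G] = [3, 5]
r1 m[φ4→E] = [3, 4]
r1 m[φ5→G] = [4, 6]
r1 m[φ6→S] = [1, 8]
r1 m[G→φ0] = [1, 1]
r1 m[G→φ1] = [1, 1]
r1 m[G→φ2] = [1, 1]
r1 m[G→φ3] = [1, 1]
r1 m[G→φ5] = [1, 1]
r1 m[E→φ0] = [1, 1]
r1 m[E→φ4] = [1, 1]
r1 m[R→φ2] = [1, 1]
r1 m[S→φ1] = [1, 1]
r1 m[S→φ6] = [1, 1]
r1 m[M→φ1] = [1, 1]
r2 m[φ0→G] = [9, 4]
r2 m[φ0→E] = [6, 9]
r2 m[φ1→G] = [9, 8]
r2 m[φ1→S] = [9, 9]
r2 m[φ1→M] = [9, 7]
r2 m[φ2→G] = [9, 4]
r2 m[φ2→R] = [8, 9]
r2 m[φ3→G] = [3, 5]
r2 m[φ4→E] = [3, 4]
r2 m[φ5→G] = [4, 6]
r2 m[φ6→S] = [1, 8]
r2 m[G→φ0] = [972, 960]
r2 m[G→φ1] = [972, 480]
r2 m[G→φ2] = [972, 960]
r2 m[G→φ3] = [2916, 768]
r2 m[G→φ5] = [2187, 640]
r2 m[E→φ0] = [3, 4]
r2 m[E→φ4] = [6, 9]
r2 m[R→φ2] = [1, 1]
r2 m[S→φ1] = [1, 8]
r2 m[S→φ6] = [9, 9]
r2 m[M→φ1] = [1, 1]
r3 m[φ0→G] = [36, 16]
r3 m[φ0→E] = [5832, 8748]
r3 m[φ1→G] = [72, 64]
r3 m[φ1→S] = [8748, 8748]
r3 m[φ1→M] = [69984, 31104]
r3 m[φ2→G] = [9, 4]
r3 m[φ2→R] = [7776, 8748]
r3 m[φ3→G] = [3, 5]
r3 m[φ4→E] = [3, 4]
r3 m[φ5→G] = [4, 6]
r3 m[φ6→S] = [1, 8]
r3 m[G→φ0] = [972, 960]
r3 m[G→φ1] = [972, 480]
r3 m[G→φ2] = [972, 960]
r3 m[G→φ3] = [2916, 768]
r3 m[G→φ5] = [2187, 640]
r3 m[E→φ0] = [3, 4]
r3 m[E→φ4] = [6, 9]
r3 m[R→φ2] = [1, 1]
r3 m[S→φ1] = [1, 8]
r3 m[S→φ6] = [9, 9]
r3 m[M→φ1] = [1, 1]
r4 m[φ0→G] = [36, 16]
r4 m[φ0→E] = [5832, 8748]
r4 m[φ1→G] = [72, 64]
r4 m[φ1→S] = [8748, 8748]
r4 m[φ1→M] = [69984, 31104]
r4 m[φ2→G] = [9, 4]
r4 m[φ2→R] = [7776, 8748]
r4 m[φ3→G] = [3, 5]
r4 m[φ4→E] = [3, 4]
r4 m[φ5→G] = [4, 6]
r4 m[φ6→S] = [1, 8]
r4 m[G→φ0] = [7776, 7680]
r4 m[G→φ1] = [3888, 1920]
r4 m[G→φ2] = [31104, 30720]
r4 m[G→φ3] = [93312, 24576]
r4 m[G→φ5] = [69984, 20480]
r4 m[E→φ0] = [3, 4]
r4 m[E→φ4] = [5832, 8748]
r4 m[R→φ2] = [1, 1]
r4 m[S→φ1] = [1, 8]
r4 m[S→φ6] = [8748, 8748]
r4 m[M→φ1] = [1, 1]
r5 m[φ0→G] = [36, 16]
r5 m[φ0→E] = [46656, 69984]
r5 m[φ1→G] = [72, 64]
r5 m[φ1→S] = [34992, 34992]
r5 m[φ1→M] = [279936, 124416]
r5 m[φ2→G] = [9, 4]
r5 m[φ2→R] = [248832, 279936]
r5 m[φ3→G] = [3, 5]
r5 m[φ4→E] = [3, 4]
r5 m[φ5→G] = [4, 6]
r5 m[φ6→S] = [1, 8]
r5 m[G→φ0] = [7776, 7680]
r5 m[G→φ1] = [3888, 1920]
r5 m[G→φ2] = [31104, 30720]
r5 m[G→φ3] = [93312, 24576]
r5 m[G→φ5] = [69984, 20480]
r5 m[E→φ0] = [3, 4]
r5 m[E→φ4] = [5832, 8748]
r5 m[R→φ2] = [1, 1]
r5 m[S→φ1] = [1, 8]
r5 m[S→φ6] = [8748, 8748]
r5 m[M→φ1] = [1, 1]
r6 m[φ0→G] = [36, 16]
r6 m[φ0→E] = [46656, 69984]
r6 m[φ1→G] = [72, 64]
r6 m[φ1→S] = [34992, 34992]
r6 m[φ1→M] = [279936, 124416]
r6 m[φ2→G] = [9, 4]
r6 m[φ2→R] = [248832, 279936]
r6 m[φ3→G] = [3, 5]
r6 m[φ4→E] = [3, 4]
r6 m[φ5→G] = [4, 6]
r6 m[φ6→S] = [1, 8]
r6 m[G→φ0] = [7776, 7680]
r6 m[G→φ1] = [3888, 1920]
r6 m[G→φ2] = [31104, 30720]
r6 m[G→φ3] = [93312, 24576]
r6 m[G→φ5] = [69984, 20480]
r6 m[E→φ0] = [3, 4]
r6 m[E→φ4] = [46656, 69984]
r6 m[R→φ2] = [1, 1]
r6 m[S→φ1] = [1, 8]
r6 m[S→φ6] = [34992, 34992]
r6 m[M→φ1] = [1, 1]
r7 m[φ0→G] = [36, 16]
r7 m[φ0→E] = [46656, 69984]
r7 m[φ1→G] = [72, 64]
r7 m[φ1→S] = [34992, 34992]
r7 m[φ1→M] = [279936, 124416]
r7 m[φ2→G] = [9, 4]
r7 m[φ2→R] = [248832, 279936]
r7 m[φ3→G] = [3, 5]
r7 m[φ4→E] = [3, 4]
r7 m[φ5→G] = [4, 6]
r7 m[φ6→S] = [1, 8]
r7 m[G→φ0] = [7776, 7680]
r7 m[G→φ1] = [3888, 1920]
r7 m[G→φ2] = [31104, 30720]
r7 m[G→φ3] = [93312, 24576]
r7 m[G→φ5] = [69984, 20480]
r7 m[E→φ0] = [3, 4]
r7 m[E→φ4] = [46656, 69984]
r7 m[R→φ2] = [1, 1]
r7 m[S→φ1] = [1, 8]
r7 m[S→φ6] = [34992, 34992]
r7 m[M→φ1] = [1, 1]
fixed point reached at round 7
b[R] = ⊗ incoming = [248832, 279936]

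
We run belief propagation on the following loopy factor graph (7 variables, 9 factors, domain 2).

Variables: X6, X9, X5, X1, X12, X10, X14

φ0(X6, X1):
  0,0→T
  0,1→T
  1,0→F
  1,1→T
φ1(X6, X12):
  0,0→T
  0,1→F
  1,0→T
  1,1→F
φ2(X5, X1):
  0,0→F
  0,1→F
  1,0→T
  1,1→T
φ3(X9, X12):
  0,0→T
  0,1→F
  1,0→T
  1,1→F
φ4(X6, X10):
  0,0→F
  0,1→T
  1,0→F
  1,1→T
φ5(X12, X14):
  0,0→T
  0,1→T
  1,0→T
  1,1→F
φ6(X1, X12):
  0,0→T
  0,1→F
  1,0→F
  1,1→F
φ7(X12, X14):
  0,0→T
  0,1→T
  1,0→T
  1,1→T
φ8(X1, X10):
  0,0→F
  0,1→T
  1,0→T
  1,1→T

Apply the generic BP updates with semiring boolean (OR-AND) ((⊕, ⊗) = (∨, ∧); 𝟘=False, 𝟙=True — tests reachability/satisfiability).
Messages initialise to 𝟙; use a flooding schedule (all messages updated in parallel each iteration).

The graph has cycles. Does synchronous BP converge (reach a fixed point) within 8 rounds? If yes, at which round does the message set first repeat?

init: all messages = 𝟙 over 2 values
r1 m[φ0→X6] = [T, T]
r1 m[φ0→X1] = [T, T]
r1 m[φ1→X6] = [T, T]
r1 m[φ1→X12] = [T, F]
r1 m[φ2→X5] = [F, T]
r1 m[φ2→X1] = [T, T]
r1 m[φ3→X9] = [T, T]
r1 m[φ3→X12] = [T, F]
r1 m[φ4→X6] = [T, T]
r1 m[φ4→X10] = [F, T]
r1 m[φ5→X12] = [T, T]
r1 m[φ5→X14] = [T, T]
r1 m[φ6→X1] = [T, F]
r1 m[φ6→X12] = [T, F]
r1 m[φ7→X12] = [T, T]
r1 m[φ7→X14] = [T, T]
r1 m[φ8→X1] = [T, T]
r1 m[φ8→X10] = [T, T]
r1 m[X6→φ0] = [T, T]
r1 m[X6→φ1] = [T, T]
r1 m[X6→φ4] = [T, T]
r1 m[X9→φ3] = [T, T]
r1 m[X5→φ2] = [T, T]
r1 m[X1→φ0] = [T, T]
r1 m[X1→φ2] = [T, T]
r1 m[X1→φ6] = [T, T]
r1 m[X1→φ8] = [T, T]
r1 m[X12→φ1] = [T, T]
r1 m[X12→φ3] = [T, T]
r1 m[X12→φ5] = [T, T]
r1 m[X12→φ6] = [T, T]
r1 m[X12→φ7] = [T, T]
r1 m[X10→φ4] = [T, T]
r1 m[X10→φ8] = [T, T]
r1 m[X14→φ5] = [T, T]
r1 m[X14→φ7] = [T, T]
r2 m[φ0→X6] = [T, T]
r2 m[φ0→X1] = [T, T]
r2 m[φ1→X6] = [T, T]
r2 m[φ1→X12] = [T, F]
r2 m[φ2→X5] = [F, T]
r2 m[φ2→X1] = [T, T]
r2 m[φ3→X9] = [T, T]
r2 m[φ3→X12] = [T, F]
r2 m[φ4→X6] = [T, T]
r2 m[φ4→X10] = [F, T]
r2 m[φ5→X12] = [T, T]
r2 m[φ5→X14] = [T, T]
r2 m[φ6→X1] = [T, F]
r2 m[φ6→X12] = [T, F]
r2 m[φ7→X12] = [T, T]
r2 m[φ7→X14] = [T, T]
r2 m[φ8→X1] = [T, T]
r2 m[φ8→X10] = [T, T]
r2 m[X6→φ0] = [T, T]
r2 m[X6→φ1] = [T, T]
r2 m[X6→φ4] = [T, T]
r2 m[X9→φ3] = [T, T]
r2 m[X5→φ2] = [T, T]
r2 m[X1→φ0] = [T, F]
r2 m[X1→φ2] = [T, F]
r2 m[X1→φ6] = [T, T]
r2 m[X1→φ8] = [T, F]
r2 m[X12→φ1] = [T, F]
r2 m[X12→φ3] = [T, F]
r2 m[X12→φ5] = [T, F]
r2 m[X12→φ6] = [T, F]
r2 m[X12→φ7] = [T, F]
r2 m[X10→φ4] = [T, T]
r2 m[X10→φ8] = [F, T]
r2 m[X14→φ5] = [T, T]
r2 m[X14→φ7] = [T, T]
r3 m[φ0→X6] = [T, F]
r3 m[φ0→X1] = [T, T]
r3 m[φ1→X6] = [T, T]
r3 m[φ1→X12] = [T, F]
r3 m[φ2→X5] = [F, T]
r3 m[φ2→X1] = [T, T]
r3 m[φ3→X9] = [T, T]
r3 m[φ3→X12] = [T, F]
r3 m[φ4→X6] = [T, T]
r3 m[φ4→X10] = [F, T]
r3 m[φ5→X12] = [T, T]
r3 m[φ5→X14] = [T, T]
r3 m[φ6→X1] = [T, F]
r3 m[φ6→X12] = [T, F]
r3 m[φ7→X12] = [T, T]
r3 m[φ7→X14] = [T, T]
r3 m[φ8→X1] = [T, T]
r3 m[φ8→X10] = [F, T]
r3 m[X6→φ0] = [T, T]
r3 m[X6→φ1] = [T, T]
r3 m[X6→φ4] = [T, T]
r3 m[X9→φ3] = [T, T]
r3 m[X5→φ2] = [T, T]
r3 m[X1→φ0] = [T, F]
r3 m[X1→φ2] = [T, F]
r3 m[X1→φ6] = [T, T]
r3 m[X1→φ8] = [T, F]
r3 m[X12→φ1] = [T, F]
r3 m[X12→φ3] = [T, F]
r3 m[X12→φ5] = [T, F]
r3 m[X12→φ6] = [T, F]
r3 m[X12→φ7] = [T, F]
r3 m[X10→φ4] = [T, T]
r3 m[X10→φ8] = [F, T]
r3 m[X14→φ5] = [T, T]
r3 m[X14→φ7] = [T, T]
r4 m[φ0→X6] = [T, F]
r4 m[φ0→X1] = [T, T]
r4 m[φ1→X6] = [T, T]
r4 m[φ1→X12] = [T, F]
r4 m[φ2→X5] = [F, T]
r4 m[φ2→X1] = [T, T]
r4 m[φ3→X9] = [T, T]
r4 m[φ3→X12] = [T, F]
r4 m[φ4→X6] = [T, T]
r4 m[φ4→X10] = [F, T]
r4 m[φ5→X12] = [T, T]
r4 m[φ5→X14] = [T, T]
r4 m[φ6→X1] = [T, F]
r4 m[φ6→X12] = [T, F]
r4 m[φ7→X12] = [T, T]
r4 m[φ7→X14] = [T, T]
r4 m[φ8→X1] = [T, T]
r4 m[φ8→X10] = [F, T]
r4 m[X6→φ0] = [T, T]
r4 m[X6→φ1] = [T, F]
r4 m[X6→φ4] = [T, F]
r4 m[X9→φ3] = [T, T]
r4 m[X5→φ2] = [T, T]
r4 m[X1→φ0] = [T, F]
r4 m[X1→φ2] = [T, F]
r4 m[X1→φ6] = [T, T]
r4 m[X1→φ8] = [T, F]
r4 m[X12→φ1] = [T, F]
r4 m[X12→φ3] = [T, F]
r4 m[X12→φ5] = [T, F]
r4 m[X12→φ6] = [T, F]
r4 m[X12→φ7] = [T, F]
r4 m[X10→φ4] = [F, T]
r4 m[X10→φ8] = [F, T]
r4 m[X14→φ5] = [T, T]
r4 m[X14→φ7] = [T, T]
r5 m[φ0→X6] = [T, F]
r5 m[φ0→X1] = [T, T]
r5 m[φ1→X6] = [T, T]
r5 m[φ1→X12] = [T, F]
r5 m[φ2→X5] = [F, T]
r5 m[φ2→X1] = [T, T]
r5 m[φ3→X9] = [T, T]
r5 m[φ3→X12] = [T, F]
r5 m[φ4→X6] = [T, T]
r5 m[φ4→X10] = [F, T]
r5 m[φ5→X12] = [T, T]
r5 m[φ5→X14] = [T, T]
r5 m[φ6→X1] = [T, F]
r5 m[φ6→X12] = [T, F]
r5 m[φ7→X12] = [T, T]
r5 m[φ7→X14] = [T, T]
r5 m[φ8→X1] = [T, T]
r5 m[φ8→X10] = [F, T]
r5 m[X6→φ0] = [T, T]
r5 m[X6→φ1] = [T, F]
r5 m[X6→φ4] = [T, F]
r5 m[X9→φ3] = [T, T]
r5 m[X5→φ2] = [T, T]
r5 m[X1→φ0] = [T, F]
r5 m[X1→φ2] = [T, F]
r5 m[X1→φ6] = [T, T]
r5 m[X1→φ8] = [T, F]
r5 m[X12→φ1] = [T, F]
r5 m[X12→φ3] = [T, F]
r5 m[X12→φ5] = [T, F]
r5 m[X12→φ6] = [T, F]
r5 m[X12→φ7] = [T, F]
r5 m[X10→φ4] = [F, T]
r5 m[X10→φ8] = [F, T]
r5 m[X14→φ5] = [T, T]
r5 m[X14→φ7] = [T, T]
fixed point reached at round 5
messages reach a fixed point at round 5

CONVERGED at round 5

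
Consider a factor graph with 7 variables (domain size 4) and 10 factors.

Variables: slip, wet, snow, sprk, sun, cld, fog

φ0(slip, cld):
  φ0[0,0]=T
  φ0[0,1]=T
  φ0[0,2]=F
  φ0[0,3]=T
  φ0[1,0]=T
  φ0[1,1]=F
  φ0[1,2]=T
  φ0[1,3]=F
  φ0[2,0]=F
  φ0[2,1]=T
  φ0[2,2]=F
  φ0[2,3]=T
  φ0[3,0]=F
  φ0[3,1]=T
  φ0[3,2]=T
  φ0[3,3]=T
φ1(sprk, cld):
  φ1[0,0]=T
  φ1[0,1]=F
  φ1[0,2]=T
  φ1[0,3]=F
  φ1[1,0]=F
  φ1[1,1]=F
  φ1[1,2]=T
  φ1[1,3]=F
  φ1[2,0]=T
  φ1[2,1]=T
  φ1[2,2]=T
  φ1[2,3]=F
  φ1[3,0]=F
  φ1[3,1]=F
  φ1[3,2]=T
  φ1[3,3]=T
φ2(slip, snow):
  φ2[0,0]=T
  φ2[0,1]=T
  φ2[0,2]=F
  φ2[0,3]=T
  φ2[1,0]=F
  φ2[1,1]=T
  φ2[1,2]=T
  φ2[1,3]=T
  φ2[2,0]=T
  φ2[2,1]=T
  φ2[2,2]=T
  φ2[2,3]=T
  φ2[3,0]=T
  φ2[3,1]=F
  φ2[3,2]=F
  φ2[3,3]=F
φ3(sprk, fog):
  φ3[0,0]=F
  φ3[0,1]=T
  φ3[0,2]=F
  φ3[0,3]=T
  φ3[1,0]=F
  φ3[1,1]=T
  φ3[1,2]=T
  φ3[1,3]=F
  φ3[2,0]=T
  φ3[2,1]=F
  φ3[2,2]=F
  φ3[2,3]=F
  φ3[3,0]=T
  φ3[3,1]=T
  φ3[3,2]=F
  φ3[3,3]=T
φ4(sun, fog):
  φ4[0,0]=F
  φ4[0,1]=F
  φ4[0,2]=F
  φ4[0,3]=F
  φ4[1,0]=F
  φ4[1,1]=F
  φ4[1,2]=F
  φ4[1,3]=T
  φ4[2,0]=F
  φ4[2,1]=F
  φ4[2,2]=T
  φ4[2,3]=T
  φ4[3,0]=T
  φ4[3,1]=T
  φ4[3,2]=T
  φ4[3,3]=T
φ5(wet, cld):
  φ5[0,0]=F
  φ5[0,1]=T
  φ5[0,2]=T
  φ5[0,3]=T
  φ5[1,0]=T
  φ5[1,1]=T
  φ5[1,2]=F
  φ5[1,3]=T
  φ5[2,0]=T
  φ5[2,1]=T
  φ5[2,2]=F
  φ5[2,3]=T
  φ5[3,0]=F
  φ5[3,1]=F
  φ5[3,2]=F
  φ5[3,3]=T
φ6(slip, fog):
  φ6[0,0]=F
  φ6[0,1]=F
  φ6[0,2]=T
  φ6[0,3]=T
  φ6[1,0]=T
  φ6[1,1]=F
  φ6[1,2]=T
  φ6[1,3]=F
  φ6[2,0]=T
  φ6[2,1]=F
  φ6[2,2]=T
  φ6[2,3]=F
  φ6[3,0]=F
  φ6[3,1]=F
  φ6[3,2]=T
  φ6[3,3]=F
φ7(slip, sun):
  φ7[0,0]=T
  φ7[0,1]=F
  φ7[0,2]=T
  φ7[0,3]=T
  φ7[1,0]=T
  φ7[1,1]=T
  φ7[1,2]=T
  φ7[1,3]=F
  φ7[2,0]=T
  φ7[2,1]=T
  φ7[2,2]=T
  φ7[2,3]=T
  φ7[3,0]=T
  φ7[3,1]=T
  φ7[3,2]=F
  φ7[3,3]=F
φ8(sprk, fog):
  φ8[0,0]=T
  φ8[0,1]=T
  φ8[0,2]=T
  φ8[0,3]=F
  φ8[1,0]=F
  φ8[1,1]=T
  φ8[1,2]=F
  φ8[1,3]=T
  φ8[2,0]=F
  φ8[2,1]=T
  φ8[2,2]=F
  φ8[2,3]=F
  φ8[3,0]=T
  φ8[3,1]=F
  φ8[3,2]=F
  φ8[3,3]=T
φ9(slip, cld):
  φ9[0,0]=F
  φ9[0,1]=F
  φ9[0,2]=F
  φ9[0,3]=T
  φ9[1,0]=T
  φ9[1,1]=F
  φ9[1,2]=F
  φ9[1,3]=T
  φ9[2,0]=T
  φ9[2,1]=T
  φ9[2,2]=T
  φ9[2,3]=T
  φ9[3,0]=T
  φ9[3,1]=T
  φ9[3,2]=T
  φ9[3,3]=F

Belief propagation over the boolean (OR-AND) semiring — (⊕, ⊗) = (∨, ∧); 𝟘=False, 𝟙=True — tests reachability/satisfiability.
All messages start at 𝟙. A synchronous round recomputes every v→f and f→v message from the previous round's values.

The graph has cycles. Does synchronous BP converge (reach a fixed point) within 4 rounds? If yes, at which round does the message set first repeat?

init: all messages = 𝟙 over 4 values
r1 m[φ0→slip] = [T, T, T, T]
r1 m[φ0→cld] = [T, T, T, T]
r1 m[φ1→sprk] = [T, T, T, T]
r1 m[φ1→cld] = [T, T, T, T]
r1 m[φ2→slip] = [T, T, T, T]
r1 m[φ2→snow] = [T, T, T, T]
r1 m[φ3→sprk] = [T, T, T, T]
r1 m[φ3→fog] = [T, T, T, T]
r1 m[φ4→sun] = [F, T, T, T]
r1 m[φ4→fog] = [T, T, T, T]
r1 m[φ5→wet] = [T, T, T, T]
r1 m[φ5→cld] = [T, T, T, T]
r1 m[φ6→slip] = [T, T, T, T]
r1 m[φ6→fog] = [T, F, T, T]
r1 m[φ7→slip] = [T, T, T, T]
r1 m[φ7→sun] = [T, T, T, T]
r1 m[φ8→sprk] = [T, T, T, T]
r1 m[φ8→fog] = [T, T, T, T]
r1 m[φ9→slip] = [T, T, T, T]
r1 m[φ9→cld] = [T, T, T, T]
r1 m[slip→φ0] = [T, T, T, T]
r1 m[slip→φ2] = [T, T, T, T]
r1 m[slip→φ6] = [T, T, T, T]
r1 m[slip→φ7] = [T, T, T, T]
r1 m[slip→φ9] = [T, T, T, T]
r1 m[wet→φ5] = [T, T, T, T]
r1 m[snow→φ2] = [T, T, T, T]
r1 m[sprk→φ1] = [T, T, T, T]
r1 m[sprk→φ3] = [T, T, T, T]
r1 m[sprk→φ8] = [T, T, T, T]
r1 m[sun→φ4] = [T, T, T, T]
r1 m[sun→φ7] = [T, T, T, T]
r1 m[cld→φ0] = [T, T, T, T]
r1 m[cld→φ1] = [T, T, T, T]
r1 m[cld→φ5] = [T, T, T, T]
r1 m[cld→φ9] = [T, T, T, T]
r1 m[fog→φ3] = [T, T, T, T]
r1 m[fog→φ4] = [T, T, T, T]
r1 m[fog→φ6] = [T, T, T, T]
r1 m[fog→φ8] = [T, T, T, T]
r2 m[φ0→slip] = [T, T, T, T]
r2 m[φ0→cld] = [T, T, T, T]
r2 m[φ1→sprk] = [T, T, T, T]
r2 m[φ1→cld] = [T, T, T, T]
r2 m[φ2→slip] = [T, T, T, T]
r2 m[φ2→snow] = [T, T, T, T]
r2 m[φ3→sprk] = [T, T, T, T]
r2 m[φ3→fog] = [T, T, T, T]
r2 m[φ4→sun] = [F, T, T, T]
r2 m[φ4→fog] = [T, T, T, T]
r2 m[φ5→wet] = [T, T, T, T]
r2 m[φ5→cld] = [T, T, T, T]
r2 m[φ6→slip] = [T, T, T, T]
r2 m[φ6→fog] = [T, F, T, T]
r2 m[φ7→slip] = [T, T, T, T]
r2 m[φ7→sun] = [T, T, T, T]
r2 m[φ8→sprk] = [T, T, T, T]
r2 m[φ8→fog] = [T, T, T, T]
r2 m[φ9→slip] = [T, T, T, T]
r2 m[φ9→cld] = [T, T, T, T]
r2 m[slip→φ0] = [T, T, T, T]
r2 m[slip→φ2] = [T, T, T, T]
r2 m[slip→φ6] = [T, T, T, T]
r2 m[slip→φ7] = [T, T, T, T]
r2 m[slip→φ9] = [T, T, T, T]
r2 m[wet→φ5] = [T, T, T, T]
r2 m[snow→φ2] = [T, T, T, T]
r2 m[sprk→φ1] = [T, T, T, T]
r2 m[sprk→φ3] = [T, T, T, T]
r2 m[sprk→φ8] = [T, T, T, T]
r2 m[sun→φ4] = [T, T, T, T]
r2 m[sun→φ7] = [F, T, T, T]
r2 m[cld→φ0] = [T, T, T, T]
r2 m[cld→φ1] = [T, T, T, T]
r2 m[cld→φ5] = [T, T, T, T]
r2 m[cld→φ9] = [T, T, T, T]
r2 m[fog→φ3] = [T, F, T, T]
r2 m[fog→φ4] = [T, F, T, T]
r2 m[fog→φ6] = [T, T, T, T]
r2 m[fog→φ8] = [T, F, T, T]
r3 m[φ0→slip] = [T, T, T, T]
r3 m[φ0→cld] = [T, T, T, T]
r3 m[φ1→sprk] = [T, T, T, T]
r3 m[φ1→cld] = [T, T, T, T]
r3 m[φ2→slip] = [T, T, T, T]
r3 m[φ2→snow] = [T, T, T, T]
r3 m[φ3→sprk] = [T, T, T, T]
r3 m[φ3→fog] = [T, T, T, T]
r3 m[φ4→sun] = [F, T, T, T]
r3 m[φ4→fog] = [T, T, T, T]
r3 m[φ5→wet] = [T, T, T, T]
r3 m[φ5→cld] = [T, T, T, T]
r3 m[φ6→slip] = [T, T, T, T]
r3 m[φ6→fog] = [T, F, T, T]
r3 m[φ7→slip] = [T, T, T, T]
r3 m[φ7→sun] = [T, T, T, T]
r3 m[φ8→sprk] = [T, T, F, T]
r3 m[φ8→fog] = [T, T, T, T]
r3 m[φ9→slip] = [T, T, T, T]
r3 m[φ9→cld] = [T, T, T, T]
r3 m[slip→φ0] = [T, T, T, T]
r3 m[slip→φ2] = [T, T, T, T]
r3 m[slip→φ6] = [T, T, T, T]
r3 m[slip→φ7] = [T, T, T, T]
r3 m[slip→φ9] = [T, T, T, T]
r3 m[wet→φ5] = [T, T, T, T]
r3 m[snow→φ2] = [T, T, T, T]
r3 m[sprk→φ1] = [T, T, T, T]
r3 m[sprk→φ3] = [T, T, T, T]
r3 m[sprk→φ8] = [T, T, T, T]
r3 m[sun→φ4] = [T, T, T, T]
r3 m[sun→φ7] = [F, T, T, T]
r3 m[cld→φ0] = [T, T, T, T]
r3 m[cld→φ1] = [T, T, T, T]
r3 m[cld→φ5] = [T, T, T, T]
r3 m[cld→φ9] = [T, T, T, T]
r3 m[fog→φ3] = [T, F, T, T]
r3 m[fog→φ4] = [T, F, T, T]
r3 m[fog→φ6] = [T, T, T, T]
r3 m[fog→φ8] = [T, F, T, T]
r4 m[φ0→slip] = [T, T, T, T]
r4 m[φ0→cld] = [T, T, T, T]
r4 m[φ1→sprk] = [T, T, T, T]
r4 m[φ1→cld] = [T, T, T, T]
r4 m[φ2→slip] = [T, T, T, T]
r4 m[φ2→snow] = [T, T, T, T]
r4 m[φ3→sprk] = [T, T, T, T]
r4 m[φ3→fog] = [T, T, T, T]
r4 m[φ4→sun] = [F, T, T, T]
r4 m[φ4→fog] = [T, T, T, T]
r4 m[φ5→wet] = [T, T, T, T]
r4 m[φ5→cld] = [T, T, T, T]
r4 m[φ6→slip] = [T, T, T, T]
r4 m[φ6→fog] = [T, F, T, T]
r4 m[φ7→slip] = [T, T, T, T]
r4 m[φ7→sun] = [T, T, T, T]
r4 m[φ8→sprk] = [T, T, F, T]
r4 m[φ8→fog] = [T, T, T, T]
r4 m[φ9→slip] = [T, T, T, T]
r4 m[φ9→cld] = [T, T, T, T]
r4 m[slip→φ0] = [T, T, T, T]
r4 m[slip→φ2] = [T, T, T, T]
r4 m[slip→φ6] = [T, T, T, T]
r4 m[slip→φ7] = [T, T, T, T]
r4 m[slip→φ9] = [T, T, T, T]
r4 m[wet→φ5] = [T, T, T, T]
r4 m[snow→φ2] = [T, T, T, T]
r4 m[sprk→φ1] = [T, T, F, T]
r4 m[sprk→φ3] = [T, T, F, T]
r4 m[sprk→φ8] = [T, T, T, T]
r4 m[sun→φ4] = [T, T, T, T]
r4 m[sun→φ7] = [F, T, T, T]
r4 m[cld→φ0] = [T, T, T, T]
r4 m[cld→φ1] = [T, T, T, T]
r4 m[cld→φ5] = [T, T, T, T]
r4 m[cld→φ9] = [T, T, T, T]
r4 m[fog→φ3] = [T, F, T, T]
r4 m[fog→φ4] = [T, F, T, T]
r4 m[fog→φ6] = [T, T, T, T]
r4 m[fog→φ8] = [T, F, T, T]
no fixed point within 4 rounds

NOT CONVERGED within 4 rounds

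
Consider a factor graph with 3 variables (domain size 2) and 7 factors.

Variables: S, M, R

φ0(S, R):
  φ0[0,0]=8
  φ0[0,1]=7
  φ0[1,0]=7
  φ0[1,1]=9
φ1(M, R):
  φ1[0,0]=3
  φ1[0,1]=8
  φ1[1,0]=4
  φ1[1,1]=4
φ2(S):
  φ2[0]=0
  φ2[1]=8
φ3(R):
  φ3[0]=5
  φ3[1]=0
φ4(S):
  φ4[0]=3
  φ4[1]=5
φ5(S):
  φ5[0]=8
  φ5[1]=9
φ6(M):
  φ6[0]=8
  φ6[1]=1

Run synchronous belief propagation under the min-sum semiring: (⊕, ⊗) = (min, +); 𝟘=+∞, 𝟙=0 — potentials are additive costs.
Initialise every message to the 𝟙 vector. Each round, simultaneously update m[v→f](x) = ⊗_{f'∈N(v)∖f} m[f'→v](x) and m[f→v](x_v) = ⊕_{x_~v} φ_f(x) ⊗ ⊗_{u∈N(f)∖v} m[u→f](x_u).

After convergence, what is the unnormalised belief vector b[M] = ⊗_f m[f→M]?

init: all messages = 𝟙 over 2 values
r1 m[φ0→S] = [7, 7]
r1 m[φ0→R] = [7, 7]
r1 m[φ1→M] = [3, 4]
r1 m[φ1→R] = [3, 4]
r1 m[φ2→S] = [0, 8]
r1 m[φ3→R] = [5, 0]
r1 m[φ4→S] = [3, 5]
r1 m[φ5→S] = [8, 9]
r1 m[φ6→M] = [8, 1]
r1 m[S→φ0] = [0, 0]
r1 m[S→φ2] = [0, 0]
r1 m[S→φ4] = [0, 0]
r1 m[S→φ5] = [0, 0]
r1 m[M→φ1] = [0, 0]
r1 m[M→φ6] = [0, 0]
r1 m[R→φ0] = [0, 0]
r1 m[R→φ1] = [0, 0]
r1 m[R→φ3] = [0, 0]
r2 m[φ0→S] = [7, 7]
r2 m[φ0→R] = [7, 7]
r2 m[φ1→M] = [3, 4]
r2 m[φ1→R] = [3, 4]
r2 m[φ2→S] = [0, 8]
r2 m[φ3→R] = [5, 0]
r2 m[φ4→S] = [3, 5]
r2 m[φ5→S] = [8, 9]
r2 m[φ6→M] = [8, 1]
r2 m[S→φ0] = [11, 22]
r2 m[S→φ2] = [18, 21]
r2 m[S→φ4] = [15, 24]
r2 m[S→φ5] = [10, 20]
r2 m[M→φ1] = [8, 1]
r2 m[M→φ6] = [3, 4]
r2 m[R→φ0] = [8, 4]
r2 m[R→φ1] = [12, 7]
r2 m[R→φ3] = [10, 11]
r3 m[φ0→S] = [11, 13]
r3 m[φ0→R] = [19, 18]
r3 m[φ1→M] = [15, 11]
r3 m[φ1→R] = [5, 5]
r3 m[φ2→S] = [0, 8]
r3 m[φ3→R] = [5, 0]
r3 m[φ4→S] = [3, 5]
r3 m[φ5→S] = [8, 9]
r3 m[φ6→M] = [8, 1]
r3 m[S→φ0] = [11, 22]
r3 m[S→φ2] = [18, 21]
r3 m[S→φ4] = [15, 24]
r3 m[S→φ5] = [10, 20]
r3 m[M→φ1] = [8, 1]
r3 m[M→φ6] = [3, 4]
r3 m[R→φ0] = [8, 4]
r3 m[R→φ1] = [12, 7]
r3 m[R→φ3] = [10, 11]
r4 m[φ0→S] = [11, 13]
r4 m[φ0→R] = [19, 18]
r4 m[φ1→M] = [15, 11]
r4 m[φ1→R] = [5, 5]
r4 m[φ2→S] = [0, 8]
r4 m[φ3→R] = [5, 0]
r4 m[φ4→S] = [3, 5]
r4 m[φ5→S] = [8, 9]
r4 m[φ6→M] = [8, 1]
r4 m[S→φ0] = [11, 22]
r4 m[S→φ2] = [22, 27]
r4 m[S→φ4] = [19, 30]
r4 m[S→φ5] = [14, 26]
r4 m[M→φ1] = [8, 1]
r4 m[M→φ6] = [15, 11]
r4 m[R→φ0] = [10, 5]
r4 m[R→φ1] = [24, 18]
r4 m[R→φ3] = [24, 23]
r5 m[φ0→S] = [12, 14]
r5 m[φ0→R] = [19, 18]
r5 m[φ1→M] = [26, 22]
r5 m[φ1→R] = [5, 5]
r5 m[φ2→S] = [0, 8]
r5 m[φ3→R] = [5, 0]
r5 m[φ4→S] = [3, 5]
r5 m[φ5→S] = [8, 9]
r5 m[φ6→M] = [8, 1]
r5 m[S→φ0] = [11, 22]
r5 m[S→φ2] = [22, 27]
r5 m[S→φ4] = [19, 30]
r5 m[S→φ5] = [14, 26]
r5 m[M→φ1] = [8, 1]
r5 m[M→φ6] = [15, 11]
r5 m[R→φ0] = [10, 5]
r5 m[R→φ1] = [24, 18]
r5 m[R→φ3] = [24, 23]
r6 m[φ0→S] = [12, 14]
r6 m[φ0→R] = [19, 18]
r6 m[φ1→M] = [26, 22]
r6 m[φ1→R] = [5, 5]
r6 m[φ2→S] = [0, 8]
r6 m[φ3→R] = [5, 0]
r6 m[φ4→S] = [3, 5]
r6 m[φ5→S] = [8, 9]
r6 m[φ6→M] = [8, 1]
r6 m[S→φ0] = [11, 22]
r6 m[S→φ2] = [23, 28]
r6 m[S→φ4] = [20, 31]
r6 m[S→φ5] = [15, 27]
r6 m[M→φ1] = [8, 1]
r6 m[M→φ6] = [26, 22]
r6 m[R→φ0] = [10, 5]
r6 m[R→φ1] = [24, 18]
r6 m[R→φ3] = [24, 23]
r7 m[φ0→S] = [12, 14]
r7 m[φ0→R] = [19, 18]
r7 m[φ1→M] = [26, 22]
r7 m[φ1→R] = [5, 5]
r7 m[φ2→S] = [0, 8]
r7 m[φ3→R] = [5, 0]
r7 m[φ4→S] = [3, 5]
r7 m[φ5→S] = [8, 9]
r7 m[φ6→M] = [8, 1]
r7 m[S→φ0] = [11, 22]
r7 m[S→φ2] = [23, 28]
r7 m[S→φ4] = [20, 31]
r7 m[S→φ5] = [15, 27]
r7 m[M→φ1] = [8, 1]
r7 m[M→φ6] = [26, 22]
r7 m[R→φ0] = [10, 5]
r7 m[R→φ1] = [24, 18]
r7 m[R→φ3] = [24, 23]
fixed point reached at round 7
b[M] = ⊗ incoming = [34, 23]

b[M] = [34, 23]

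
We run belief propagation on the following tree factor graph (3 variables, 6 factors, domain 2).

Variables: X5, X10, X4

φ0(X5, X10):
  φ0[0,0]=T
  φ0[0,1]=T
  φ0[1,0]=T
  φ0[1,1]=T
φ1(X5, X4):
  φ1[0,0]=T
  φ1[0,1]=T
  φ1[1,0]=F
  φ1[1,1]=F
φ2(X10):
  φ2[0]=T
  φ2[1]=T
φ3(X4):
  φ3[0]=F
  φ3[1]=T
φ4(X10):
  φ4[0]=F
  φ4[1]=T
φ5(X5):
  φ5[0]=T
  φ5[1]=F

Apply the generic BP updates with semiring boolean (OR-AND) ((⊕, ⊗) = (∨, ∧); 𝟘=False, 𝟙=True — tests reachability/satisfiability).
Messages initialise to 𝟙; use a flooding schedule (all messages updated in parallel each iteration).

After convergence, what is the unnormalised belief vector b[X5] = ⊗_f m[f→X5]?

init: all messages = 𝟙 over 2 values
r1 m[φ0→X5] = [T, T]
r1 m[φ0→X10] = [T, T]
r1 m[φ1→X5] = [T, F]
r1 m[φ1→X4] = [T, T]
r1 m[φ2→X10] = [T, T]
r1 m[φ3→X4] = [F, T]
r1 m[φ4→X10] = [F, T]
r1 m[φ5→X5] = [T, F]
r1 m[X5→φ0] = [T, T]
r1 m[X5→φ1] = [T, T]
r1 m[X5→φ5] = [T, T]
r1 m[X10→φ0] = [T, T]
r1 m[X10→φ2] = [T, T]
r1 m[X10→φ4] = [T, T]
r1 m[X4→φ1] = [T, T]
r1 m[X4→φ3] = [T, T]
r2 m[φ0→X5] = [T, T]
r2 m[φ0→X10] = [T, T]
r2 m[φ1→X5] = [T, F]
r2 m[φ1→X4] = [T, T]
r2 m[φ2→X10] = [T, T]
r2 m[φ3→X4] = [F, T]
r2 m[φ4→X10] = [F, T]
r2 m[φ5→X5] = [T, F]
r2 m[X5→φ0] = [T, F]
r2 m[X5→φ1] = [T, F]
r2 m[X5→φ5] = [T, F]
r2 m[X10→φ0] = [F, T]
r2 m[X10→φ2] = [F, T]
r2 m[X10→φ4] = [T, T]
r2 m[X4→φ1] = [F, T]
r2 m[X4→φ3] = [T, T]
r3 m[φ0→X5] = [T, T]
r3 m[φ0→X10] = [T, T]
r3 m[φ1→X5] = [T, F]
r3 m[φ1→X4] = [T, T]
r3 m[φ2→X10] = [T, T]
r3 m[φ3→X4] = [F, T]
r3 m[φ4→X10] = [F, T]
r3 m[φ5→X5] = [T, F]
r3 m[X5→φ0] = [T, F]
r3 m[X5→φ1] = [T, F]
r3 m[X5→φ5] = [T, F]
r3 m[X10→φ0] = [F, T]
r3 m[X10→φ2] = [F, T]
r3 m[X10→φ4] = [T, T]
r3 m[X4→φ1] = [F, T]
r3 m[X4→φ3] = [T, T]
fixed point reached at round 3
b[X5] = ⊗ incoming = [T, F]

b[X5] = [T, F]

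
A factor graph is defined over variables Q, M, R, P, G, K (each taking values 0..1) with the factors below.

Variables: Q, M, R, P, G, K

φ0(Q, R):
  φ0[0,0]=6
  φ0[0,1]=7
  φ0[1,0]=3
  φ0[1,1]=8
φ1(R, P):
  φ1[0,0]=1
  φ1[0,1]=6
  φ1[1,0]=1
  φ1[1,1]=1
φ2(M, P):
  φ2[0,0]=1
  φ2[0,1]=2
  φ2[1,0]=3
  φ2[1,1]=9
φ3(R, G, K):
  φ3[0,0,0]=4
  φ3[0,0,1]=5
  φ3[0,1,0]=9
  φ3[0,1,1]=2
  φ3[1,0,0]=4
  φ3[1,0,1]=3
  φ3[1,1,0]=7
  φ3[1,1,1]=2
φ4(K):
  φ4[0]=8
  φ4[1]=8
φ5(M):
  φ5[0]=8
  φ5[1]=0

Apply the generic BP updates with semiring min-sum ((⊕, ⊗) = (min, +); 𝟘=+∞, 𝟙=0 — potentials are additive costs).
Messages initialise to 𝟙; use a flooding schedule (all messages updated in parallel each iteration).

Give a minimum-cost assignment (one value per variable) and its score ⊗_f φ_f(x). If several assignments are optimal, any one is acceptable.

assignment: (Q=1, M=1, R=0, P=0, G=1, K=1); score = 17

init: all messages = 𝟙 over 2 values
r1 m[φ0→Q] = [6, 3]
r1 m[φ0→R] = [3, 7]
r1 m[φ1→R] = [1, 1]
r1 m[φ1→P] = [1, 1]
r1 m[φ2→M] = [1, 3]
r1 m[φ2→P] = [1, 2]
r1 m[φ3→R] = [2, 2]
r1 m[φ3→G] = [3, 2]
r1 m[φ3→K] = [4, 2]
r1 m[φ4→K] = [8, 8]
r1 m[φ5→M] = [8, 0]
r1 m[Q→φ0] = [0, 0]
r1 m[M→φ2] = [0, 0]
r1 m[M→φ5] = [0, 0]
r1 m[R→φ0] = [0, 0]
r1 m[R→φ1] = [0, 0]
r1 m[R→φ3] = [0, 0]
r1 m[P→φ1] = [0, 0]
r1 m[P→φ2] = [0, 0]
r1 m[G→φ3] = [0, 0]
r1 m[K→φ3] = [0, 0]
r1 m[K→φ4] = [0, 0]
r2 m[φ0→Q] = [6, 3]
r2 m[φ0→R] = [3, 7]
r2 m[φ1→R] = [1, 1]
r2 m[φ1→P] = [1, 1]
r2 m[φ2→M] = [1, 3]
r2 m[φ2→P] = [1, 2]
r2 m[φ3→R] = [2, 2]
r2 m[φ3→G] = [3, 2]
r2 m[φ3→K] = [4, 2]
r2 m[φ4→K] = [8, 8]
r2 m[φ5→M] = [8, 0]
r2 m[Q→φ0] = [0, 0]
r2 m[M→φ2] = [8, 0]
r2 m[M→φ5] = [1, 3]
r2 m[R→φ0] = [3, 3]
r2 m[R→φ1] = [5, 9]
r2 m[R→φ3] = [4, 8]
r2 m[P→φ1] = [1, 2]
r2 m[P→φ2] = [1, 1]
r2 m[G→φ3] = [0, 0]
r2 m[K→φ3] = [8, 8]
r2 m[K→φ4] = [4, 2]
r3 m[φ0→Q] = [9, 6]
r3 m[φ0→R] = [3, 7]
r3 m[φ1→R] = [2, 2]
r3 m[φ1→P] = [6, 10]
r3 m[φ2→M] = [2, 4]
r3 m[φ2→P] = [3, 9]
r3 m[φ3→R] = [10, 10]
r3 m[φ3→G] = [16, 14]
r3 m[φ3→K] = [8, 6]
r3 m[φ4→K] = [8, 8]
r3 m[φ5→M] = [8, 0]
r3 m[Q→φ0] = [0, 0]
r3 m[M→φ2] = [8, 0]
r3 m[M→φ5] = [1, 3]
r3 m[R→φ0] = [3, 3]
r3 m[R→φ1] = [5, 9]
r3 m[R→φ3] = [4, 8]
r3 m[P→φ1] = [1, 2]
r3 m[P→φ2] = [1, 1]
r3 m[G→φ3] = [0, 0]
r3 m[K→φ3] = [8, 8]
r3 m[K→φ4] = [4, 2]
r4 m[φ0→Q] = [9, 6]
r4 m[φ0→R] = [3, 7]
r4 m[φ1→R] = [2, 2]
r4 m[φ1→P] = [6, 10]
r4 m[φ2→M] = [2, 4]
r4 m[φ2→P] = [3, 9]
r4 m[φ3→R] = [10, 10]
r4 m[φ3→G] = [16, 14]
r4 m[φ3→K] = [8, 6]
r4 m[φ4→K] = [8, 8]
r4 m[φ5→M] = [8, 0]
r4 m[Q→φ0] = [0, 0]
r4 m[M→φ2] = [8, 0]
r4 m[M→φ5] = [2, 4]
r4 m[R→φ0] = [12, 12]
r4 m[R→φ1] = [13, 17]
r4 m[R→φ3] = [5, 9]
r4 m[P→φ1] = [3, 9]
r4 m[P→φ2] = [6, 10]
r4 m[G→φ3] = [0, 0]
r4 m[K→φ3] = [8, 8]
r4 m[K→φ4] = [8, 6]
r5 m[φ0→Q] = [18, 15]
r5 m[φ0→R] = [3, 7]
r5 m[φ1→R] = [4, 4]
r5 m[φ1→P] = [14, 18]
r5 m[φ2→M] = [7, 9]
r5 m[φ2→P] = [3, 9]
r5 m[φ3→R] = [10, 10]
r5 m[φ3→G] = [17, 15]
r5 m[φ3→K] = [9, 7]
r5 m[φ4→K] = [8, 8]
r5 m[φ5→M] = [8, 0]
r5 m[Q→φ0] = [0, 0]
r5 m[M→φ2] = [8, 0]
r5 m[M→φ5] = [2, 4]
r5 m[R→φ0] = [12, 12]
r5 m[R→φ1] = [13, 17]
r5 m[R→φ3] = [5, 9]
r5 m[P→φ1] = [3, 9]
r5 m[P→φ2] = [6, 10]
r5 m[G→φ3] = [0, 0]
r5 m[K→φ3] = [8, 8]
r5 m[K→φ4] = [8, 6]
r6 m[φ0→Q] = [18, 15]
r6 m[φ0→R] = [3, 7]
r6 m[φ1→R] = [4, 4]
r6 m[φ1→P] = [14, 18]
r6 m[φ2→M] = [7, 9]
r6 m[φ2→P] = [3, 9]
r6 m[φ3→R] = [10, 10]
r6 m[φ3→G] = [17, 15]
r6 m[φ3→K] = [9, 7]
r6 m[φ4→K] = [8, 8]
r6 m[φ5→M] = [8, 0]
r6 m[Q→φ0] = [0, 0]
r6 m[M→φ2] = [8, 0]
r6 m[M→φ5] = [7, 9]
r6 m[R→φ0] = [14, 14]
r6 m[R→φ1] = [13, 17]
r6 m[R→φ3] = [7, 11]
r6 m[P→φ1] = [3, 9]
r6 m[P→φ2] = [14, 18]
r6 m[G→φ3] = [0, 0]
r6 m[K→φ3] = [8, 8]
r6 m[K→φ4] = [9, 7]
r7 m[φ0→Q] = [20, 17]
r7 m[φ0→R] = [3, 7]
r7 m[φ1→R] = [4, 4]
r7 m[φ1→P] = [14, 18]
r7 m[φ2→M] = [15, 17]
r7 m[φ2→P] = [3, 9]
r7 m[φ3→R] = [10, 10]
r7 m[φ3→G] = [19, 17]
r7 m[φ3→K] = [11, 9]
r7 m[φ4→K] = [8, 8]
r7 m[φ5→M] = [8, 0]
r7 m[Q→φ0] = [0, 0]
r7 m[M→φ2] = [8, 0]
r7 m[M→φ5] = [7, 9]
r7 m[R→φ0] = [14, 14]
r7 m[R→φ1] = [13, 17]
r7 m[R→φ3] = [7, 11]
r7 m[P→φ1] = [3, 9]
r7 m[P→φ2] = [14, 18]
r7 m[G→φ3] = [0, 0]
r7 m[K→φ3] = [8, 8]
r7 m[K→φ4] = [9, 7]
r8 m[φ0→Q] = [20, 17]
r8 m[φ0→R] = [3, 7]
r8 m[φ1→R] = [4, 4]
r8 m[φ1→P] = [14, 18]
r8 m[φ2→M] = [15, 17]
r8 m[φ2→P] = [3, 9]
r8 m[φ3→R] = [10, 10]
r8 m[φ3→G] = [19, 17]
r8 m[φ3→K] = [11, 9]
r8 m[φ4→K] = [8, 8]
r8 m[φ5→M] = [8, 0]
r8 m[Q→φ0] = [0, 0]
r8 m[M→φ2] = [8, 0]
r8 m[M→φ5] = [15, 17]
r8 m[R→φ0] = [14, 14]
r8 m[R→φ1] = [13, 17]
r8 m[R→φ3] = [7, 11]
r8 m[P→φ1] = [3, 9]
r8 m[P→φ2] = [14, 18]
r8 m[G→φ3] = [0, 0]
r8 m[K→φ3] = [8, 8]
r8 m[K→φ4] = [11, 9]
r9 m[φ0→Q] = [20, 17]
r9 m[φ0→R] = [3, 7]
r9 m[φ1→R] = [4, 4]
r9 m[φ1→P] = [14, 18]
r9 m[φ2→M] = [15, 17]
r9 m[φ2→P] = [3, 9]
r9 m[φ3→R] = [10, 10]
r9 m[φ3→G] = [19, 17]
r9 m[φ3→K] = [11, 9]
r9 m[φ4→K] = [8, 8]
r9 m[φ5→M] = [8, 0]
r9 m[Q→φ0] = [0, 0]
r9 m[M→φ2] = [8, 0]
r9 m[M→φ5] = [15, 17]
r9 m[R→φ0] = [14, 14]
r9 m[R→φ1] = [13, 17]
r9 m[R→φ3] = [7, 11]
r9 m[P→φ1] = [3, 9]
r9 m[P→φ2] = [14, 18]
r9 m[G→φ3] = [0, 0]
r9 m[K→φ3] = [8, 8]
r9 m[K→φ4] = [11, 9]
fixed point reached at round 9
traceback from Q: (Q=1, M=1, R=0, P=0, G=1, K=1), score=17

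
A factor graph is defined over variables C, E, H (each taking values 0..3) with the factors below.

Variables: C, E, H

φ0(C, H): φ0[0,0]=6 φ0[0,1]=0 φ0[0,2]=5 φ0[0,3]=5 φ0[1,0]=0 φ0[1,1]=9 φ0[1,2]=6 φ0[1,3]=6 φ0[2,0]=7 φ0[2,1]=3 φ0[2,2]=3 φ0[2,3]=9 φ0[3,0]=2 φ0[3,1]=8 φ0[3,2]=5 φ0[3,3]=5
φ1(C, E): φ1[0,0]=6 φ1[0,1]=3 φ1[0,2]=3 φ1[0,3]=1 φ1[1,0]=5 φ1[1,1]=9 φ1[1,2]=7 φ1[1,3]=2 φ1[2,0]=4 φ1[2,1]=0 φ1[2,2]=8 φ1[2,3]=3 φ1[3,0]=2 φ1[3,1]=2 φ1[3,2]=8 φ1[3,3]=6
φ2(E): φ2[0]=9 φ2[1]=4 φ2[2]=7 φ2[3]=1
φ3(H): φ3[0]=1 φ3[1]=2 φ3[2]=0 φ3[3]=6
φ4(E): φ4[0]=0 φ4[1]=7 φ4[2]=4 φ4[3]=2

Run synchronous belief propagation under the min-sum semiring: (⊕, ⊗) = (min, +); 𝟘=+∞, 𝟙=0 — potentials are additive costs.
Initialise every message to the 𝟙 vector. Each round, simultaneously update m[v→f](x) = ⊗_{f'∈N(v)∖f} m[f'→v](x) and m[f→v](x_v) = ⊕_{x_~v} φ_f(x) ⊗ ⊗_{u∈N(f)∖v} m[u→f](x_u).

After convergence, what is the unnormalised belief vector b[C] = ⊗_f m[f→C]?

init: all messages = 𝟙 over 4 values
r1 m[φ0→C] = [0, 0, 3, 2]
r1 m[φ0→H] = [0, 0, 3, 5]
r1 m[φ1→C] = [1, 2, 0, 2]
r1 m[φ1→E] = [2, 0, 3, 1]
r1 m[φ2→E] = [9, 4, 7, 1]
r1 m[φ3→H] = [1, 2, 0, 6]
r1 m[φ4→E] = [0, 7, 4, 2]
r1 m[C→φ0] = [0, 0, 0, 0]
r1 m[C→φ1] = [0, 0, 0, 0]
r1 m[E→φ1] = [0, 0, 0, 0]
r1 m[E→φ2] = [0, 0, 0, 0]
r1 m[E→φ4] = [0, 0, 0, 0]
r1 m[H→φ0] = [0, 0, 0, 0]
r1 m[H→φ3] = [0, 0, 0, 0]
r2 m[φ0→C] = [0, 0, 3, 2]
r2 m[φ0→H] = [0, 0, 3, 5]
r2 m[φ1→C] = [1, 2, 0, 2]
r2 m[φ1→E] = [2, 0, 3, 1]
r2 m[φ2→E] = [9, 4, 7, 1]
r2 m[φ3→H] = [1, 2, 0, 6]
r2 m[φ4→E] = [0, 7, 4, 2]
r2 m[C→φ0] = [1, 2, 0, 2]
r2 m[C→φ1] = [0, 0, 3, 2]
r2 m[E→φ1] = [9, 11, 11, 3]
r2 m[E→φ2] = [2, 7, 7, 3]
r2 m[E→φ4] = [11, 4, 10, 2]
r2 m[H→φ0] = [1, 2, 0, 6]
r2 m[H→φ3] = [0, 0, 3, 5]
r3 m[φ0→C] = [2, 1, 3, 3]
r3 m[φ0→H] = [2, 1, 3, 6]
r3 m[φ1→C] = [4, 5, 6, 9]
r3 m[φ1→E] = [4, 3, 3, 1]
r3 m[φ2→E] = [9, 4, 7, 1]
r3 m[φ3→H] = [1, 2, 0, 6]
r3 m[φ4→E] = [0, 7, 4, 2]
r3 m[C→φ0] = [1, 2, 0, 2]
r3 m[C→φ1] = [0, 0, 3, 2]
r3 m[E→φ1] = [9, 11, 11, 3]
r3 m[E→φ2] = [2, 7, 7, 3]
r3 m[E→φ4] = [11, 4, 10, 2]
r3 m[H→φ0] = [1, 2, 0, 6]
r3 m[H→φ3] = [0, 0, 3, 5]
r4 m[φ0→C] = [2, 1, 3, 3]
r4 m[φ0→H] = [2, 1, 3, 6]
r4 m[φ1→C] = [4, 5, 6, 9]
r4 m[φ1→E] = [4, 3, 3, 1]
r4 m[φ2→E] = [9, 4, 7, 1]
r4 m[φ3→H] = [1, 2, 0, 6]
r4 m[φ4→E] = [0, 7, 4, 2]
r4 m[C→φ0] = [4, 5, 6, 9]
r4 m[C→φ1] = [2, 1, 3, 3]
r4 m[E→φ1] = [9, 11, 11, 3]
r4 m[E→φ2] = [4, 10, 7, 3]
r4 m[E→φ4] = [13, 7, 10, 2]
r4 m[H→φ0] = [1, 2, 0, 6]
r4 m[H→φ3] = [2, 1, 3, 6]
r5 m[φ0→C] = [2, 1, 3, 3]
r5 m[φ0→H] = [5, 4, 9, 9]
r5 m[φ1→C] = [4, 5, 6, 9]
r5 m[φ1→E] = [5, 3, 5, 3]
r5 m[φ2→E] = [9, 4, 7, 1]
r5 m[φ3→H] = [1, 2, 0, 6]
r5 m[φ4→E] = [0, 7, 4, 2]
r5 m[C→φ0] = [4, 5, 6, 9]
r5 m[C→φ1] = [2, 1, 3, 3]
r5 m[E→φ1] = [9, 11, 11, 3]
r5 m[E→φ2] = [4, 10, 7, 3]
r5 m[E→φ4] = [13, 7, 10, 2]
r5 m[H→φ0] = [1, 2, 0, 6]
r5 m[H→φ3] = [2, 1, 3, 6]
r6 m[φ0→C] = [2, 1, 3, 3]
r6 m[φ0→H] = [5, 4, 9, 9]
r6 m[φ1→C] = [4, 5, 6, 9]
r6 m[φ1→E] = [5, 3, 5, 3]
r6 m[φ2→E] = [9, 4, 7, 1]
r6 m[φ3→H] = [1, 2, 0, 6]
r6 m[φ4→E] = [0, 7, 4, 2]
r6 m[C→φ0] = [4, 5, 6, 9]
r6 m[C→φ1] = [2, 1, 3, 3]
r6 m[E→φ1] = [9, 11, 11, 3]
r6 m[E→φ2] = [5, 10, 9, 5]
r6 m[E→φ4] = [14, 7, 12, 4]
r6 m[H→φ0] = [1, 2, 0, 6]
r6 m[H→φ3] = [5, 4, 9, 9]
r7 m[φ0→C] = [2, 1, 3, 3]
r7 m[φ0→H] = [5, 4, 9, 9]
r7 m[φ1→C] = [4, 5, 6, 9]
r7 m[φ1→E] = [5, 3, 5, 3]
r7 m[φ2→E] = [9, 4, 7, 1]
r7 m[φ3→H] = [1, 2, 0, 6]
r7 m[φ4→E] = [0, 7, 4, 2]
r7 m[C→φ0] = [4, 5, 6, 9]
r7 m[C→φ1] = [2, 1, 3, 3]
r7 m[E→φ1] = [9, 11, 11, 3]
r7 m[E→φ2] = [5, 10, 9, 5]
r7 m[E→φ4] = [14, 7, 12, 4]
r7 m[H→φ0] = [1, 2, 0, 6]
r7 m[H→φ3] = [5, 4, 9, 9]
fixed point reached at round 7
b[C] = ⊗ incoming = [6, 6, 9, 12]

b[C] = [6, 6, 9, 12]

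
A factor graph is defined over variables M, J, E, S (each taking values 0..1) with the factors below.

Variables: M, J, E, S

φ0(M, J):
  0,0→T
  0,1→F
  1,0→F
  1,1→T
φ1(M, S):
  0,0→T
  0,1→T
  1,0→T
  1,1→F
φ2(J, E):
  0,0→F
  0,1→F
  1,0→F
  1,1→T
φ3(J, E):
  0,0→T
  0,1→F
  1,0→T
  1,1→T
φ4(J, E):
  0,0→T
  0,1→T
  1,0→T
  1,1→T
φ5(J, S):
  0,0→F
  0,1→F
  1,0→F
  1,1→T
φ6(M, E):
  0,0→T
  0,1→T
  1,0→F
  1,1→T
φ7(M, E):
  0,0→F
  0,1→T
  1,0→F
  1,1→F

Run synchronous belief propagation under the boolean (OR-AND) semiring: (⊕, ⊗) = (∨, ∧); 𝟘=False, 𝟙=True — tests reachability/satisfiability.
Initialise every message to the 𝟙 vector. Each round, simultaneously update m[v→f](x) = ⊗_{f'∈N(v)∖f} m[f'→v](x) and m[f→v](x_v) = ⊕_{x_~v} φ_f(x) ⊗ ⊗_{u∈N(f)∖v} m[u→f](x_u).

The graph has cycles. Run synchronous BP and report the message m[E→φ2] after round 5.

message @ round 5 = [F, T]

init: all messages = 𝟙 over 2 values
r1 m[φ0→M] = [T, T]
r1 m[φ0→J] = [T, T]
r1 m[φ1→M] = [T, T]
r1 m[φ1→S] = [T, T]
r1 m[φ2→J] = [F, T]
r1 m[φ2→E] = [F, T]
r1 m[φ3→J] = [T, T]
r1 m[φ3→E] = [T, T]
r1 m[φ4→J] = [T, T]
r1 m[φ4→E] = [T, T]
r1 m[φ5→J] = [F, T]
r1 m[φ5→S] = [F, T]
r1 m[φ6→M] = [T, T]
r1 m[φ6→E] = [T, T]
r1 m[φ7→M] = [T, F]
r1 m[φ7→E] = [F, T]
r1 m[M→φ0] = [T, T]
r1 m[M→φ1] = [T, T]
r1 m[M→φ6] = [T, T]
r1 m[M→φ7] = [T, T]
r1 m[J→φ0] = [T, T]
r1 m[J→φ2] = [T, T]
r1 m[J→φ3] = [T, T]
r1 m[J→φ4] = [T, T]
r1 m[J→φ5] = [T, T]
r1 m[E→φ2] = [T, T]
r1 m[E→φ3] = [T, T]
r1 m[E→φ4] = [T, T]
r1 m[E→φ6] = [T, T]
r1 m[E→φ7] = [T, T]
r1 m[S→φ1] = [T, T]
r1 m[S→φ5] = [T, T]
r2 m[φ0→M] = [T, T]
r2 m[φ0→J] = [T, T]
r2 m[φ1→M] = [T, T]
r2 m[φ1→S] = [T, T]
r2 m[φ2→J] = [F, T]
r2 m[φ2→E] = [F, T]
r2 m[φ3→J] = [T, T]
r2 m[φ3→E] = [T, T]
r2 m[φ4→J] = [T, T]
r2 m[φ4→E] = [T, T]
r2 m[φ5→J] = [F, T]
r2 m[φ5→S] = [F, T]
r2 m[φ6→M] = [T, T]
r2 m[φ6→E] = [T, T]
r2 m[φ7→M] = [T, F]
r2 m[φ7→E] = [F, T]
r2 m[M→φ0] = [T, F]
r2 m[M→φ1] = [T, F]
r2 m[M→φ6] = [T, F]
r2 m[M→φ7] = [T, T]
r2 m[J→φ0] = [F, T]
r2 m[J→φ2] = [F, T]
r2 m[J→φ3] = [F, T]
r2 m[J→φ4] = [F, T]
r2 m[J→φ5] = [F, T]
r2 m[E→φ2] = [F, T]
r2 m[E→φ3] = [F, T]
r2 m[E→φ4] = [F, T]
r2 m[E→φ6] = [F, T]
r2 m[E→φ7] = [F, T]
r2 m[S→φ1] = [F, T]
r2 m[S→φ5] = [T, T]
r3 m[φ0→M] = [F, T]
r3 m[φ0→J] = [T, F]
r3 m[φ1→M] = [T, F]
r3 m[φ1→S] = [T, T]
r3 m[φ2→J] = [F, T]
r3 m[φ2→E] = [F, T]
r3 m[φ3→J] = [F, T]
r3 m[φ3→E] = [T, T]
r3 m[φ4→J] = [T, T]
r3 m[φ4→E] = [T, T]
r3 m[φ5→J] = [F, T]
r3 m[φ5→S] = [F, T]
r3 m[φ6→M] = [T, T]
r3 m[φ6→E] = [T, T]
r3 m[φ7→M] = [T, F]
r3 m[φ7→E] = [F, T]
r3 m[M→φ0] = [T, F]
r3 m[M→φ1] = [T, F]
r3 m[M→φ6] = [T, F]
r3 m[M→φ7] = [T, T]
r3 m[J→φ0] = [F, T]
r3 m[J→φ2] = [F, T]
r3 m[J→φ3] = [F, T]
r3 m[J→φ4] = [F, T]
r3 m[J→φ5] = [F, T]
r3 m[E→φ2] = [F, T]
r3 m[E→φ3] = [F, T]
r3 m[E→φ4] = [F, T]
r3 m[E→φ6] = [F, T]
r3 m[E→φ7] = [F, T]
r3 m[S→φ1] = [F, T]
r3 m[S→φ5] = [T, T]
r4 m[φ0→M] = [F, T]
r4 m[φ0→J] = [T, F]
r4 m[φ1→M] = [T, F]
r4 m[φ1→S] = [T, T]
r4 m[φ2→J] = [F, T]
r4 m[φ2→E] = [F, T]
r4 m[φ3→J] = [F, T]
r4 m[φ3→E] = [T, T]
r4 m[φ4→J] = [T, T]
r4 m[φ4→E] = [T, T]
r4 m[φ5→J] = [F, T]
r4 m[φ5→S] = [F, T]
r4 m[φ6→M] = [T, T]
r4 m[φ6→E] = [T, T]
r4 m[φ7→M] = [T, F]
r4 m[φ7→E] = [F, T]
r4 m[M→φ0] = [T, F]
r4 m[M→φ1] = [F, F]
r4 m[M→φ6] = [F, F]
r4 m[M→φ7] = [F, F]
r4 m[J→φ0] = [F, T]
r4 m[J→φ2] = [F, F]
r4 m[J→φ3] = [F, F]
r4 m[J→φ4] = [F, F]
r4 m[J→φ5] = [F, F]
r4 m[E→φ2] = [F, T]
r4 m[E→φ3] = [F, T]
r4 m[E→φ4] = [F, T]
r4 m[E→φ6] = [F, T]
r4 m[E→φ7] = [F, T]
r4 m[S→φ1] = [F, T]
r4 m[S→φ5] = [T, T]
r5 m[φ0→M] = [F, T]
r5 m[φ0→J] = [T, F]
r5 m[φ1→M] = [T, F]
r5 m[φ1→S] = [F, F]
r5 m[φ2→J] = [F, T]
r5 m[φ2→E] = [F, F]
r5 m[φ3→J] = [F, T]
r5 m[φ3→E] = [F, F]
r5 m[φ4→J] = [T, T]
r5 m[φ4→E] = [F, F]
r5 m[φ5→J] = [F, T]
r5 m[φ5→S] = [F, F]
r5 m[φ6→M] = [T, T]
r5 m[φ6→E] = [F, F]
r5 m[φ7→M] = [T, F]
r5 m[φ7→E] = [F, F]
r5 m[M→φ0] = [T, F]
r5 m[M→φ1] = [F, F]
r5 m[M→φ6] = [F, F]
r5 m[M→φ7] = [F, F]
r5 m[J→φ0] = [F, T]
r5 m[J→φ2] = [F, F]
r5 m[J→φ3] = [F, F]
r5 m[J→φ4] = [F, F]
r5 m[J→φ5] = [F, F]
r5 m[E→φ2] = [F, T]
r5 m[E→φ3] = [F, T]
r5 m[E→φ4] = [F, T]
r5 m[E→φ6] = [F, T]
r5 m[E→φ7] = [F, T]
r5 m[S→φ1] = [F, T]
r5 m[S→φ5] = [T, T]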